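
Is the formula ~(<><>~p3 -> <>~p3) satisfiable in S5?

1. ~(<><>~p3 -> <>~p3), 0
2. <><>~p3, 0
3. ~<>~p3, 0
4. p3, 0
5. <>~p3, 1
6. p3, 1
7. ~p3, 2
8. p3, 2
Accessibility: 0R0, 0R1, 0R2, 1R0, 1R1, 1R2, 2R0, 2R1, 2R2
Branch closes: p3 and ~p3 both at 2.
(One branch shown.) All branches close.

Unsatisfiable (every branch closes)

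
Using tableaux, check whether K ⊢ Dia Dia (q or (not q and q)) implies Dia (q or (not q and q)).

Not valid

Tableau for the negation not (Dia Dia (q or (not q and q)) implies Dia (q or (not q and q))):
1. not (Dia Dia (q or (not q and q)) implies Dia (q or (not q and q))), 0
2. Dia Dia (q or (not q and q)), 0
3. not Dia (q or (not q and q)), 0
4. Dia (q or (not q and q)), 1
5. not (q or (not q and q)), 1
6. not q, 1
7. not (not q and q), 1
8. q or (not q and q), 2
9. q, 2
Accessibility: 0R1, 1R2
The negation has an open branch (countermodel exists).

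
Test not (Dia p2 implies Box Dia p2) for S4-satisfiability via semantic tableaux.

Satisfiable (open branch found)

1. not (Dia p2 implies Box Dia p2), w0
2. Dia p2, w0
3. not Box Dia p2, w0
4. p2, w1
5. not Dia p2, w2
6. not p2, w2
Accessibility: w0Rw0, w0Rw1, w0Rw2, w1Rw1, w2Rw2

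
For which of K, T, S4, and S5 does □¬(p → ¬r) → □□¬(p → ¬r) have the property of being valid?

S4, S5

S4-tableau for the negation ¬(□¬(p → ¬r) → □□¬(p → ¬r)):
1. ¬(□¬(p → ¬r) → □□¬(p → ¬r)), 0
2. □¬(p → ¬r), 0
3. ¬□□¬(p → ¬r), 0
4. ¬(p → ¬r), 0
5. p, 0
6. r, 0
7. ¬□¬(p → ¬r), 1
8. ¬(p → ¬r), 1
9. p, 1
10. r, 1
11. p → ¬r, 2
12. ¬(p → ¬r), 2
13. p, 2
14. r, 2
15. ¬r, 2
Accessibility: 0R0, 0R1, 0R2, 1R1, 1R2, 2R2
Branch closes: r and ¬r both at 2.
Every branch closes (one shown): valid in S4, hence also in S5 (every theorem of S4 is a theorem of S5).
T-tableau for the negation ¬(□¬(p → ¬r) → □□¬(p → ¬r)):
1. ¬(□¬(p → ¬r) → □□¬(p → ¬r)), 0
2. □¬(p → ¬r), 0
3. ¬□□¬(p → ¬r), 0
4. ¬(p → ¬r), 0
5. p, 0
6. r, 0
7. ¬□¬(p → ¬r), 1
8. ¬(p → ¬r), 1
9. p, 1
10. r, 1
11. p → ¬r, 2
12. ¬r, 2
Accessibility: 0R0, 0R1, 1R1, 1R2, 2R2
Complete open branch: countermodel on a T-frame, so not valid in T, nor in K (the same frame is also a K-frame).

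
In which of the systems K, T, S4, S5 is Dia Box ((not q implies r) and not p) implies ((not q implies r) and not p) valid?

S5

S5-tableau for the negation not (Dia Box ((not q implies r) and not p) implies ((not q implies r) and not p)):
1. not (Dia Box ((not q implies r) and not p) implies ((not q implies r) and not p)), w0
2. Dia Box ((not q implies r) and not p), w0
3. not ((not q implies r) and not p), w0
4. not (not q implies r), w0
5. not q, w0
6. not r, w0
7. Box ((not q implies r) and not p), w1
8. (not q implies r) and not p, w0
9. not q implies r, w0
10. not p, w0
11. (not q implies r) and not p, w1
12. not q implies r, w1
13. not p, w1
14. r, w0
Accessibility: w0Rw0, w0Rw1, w1Rw0, w1Rw1
Branch closes: r and not r both at w0.
Every branch closes (one shown): valid in S5.
S4-tableau for the negation not (Dia Box ((not q implies r) and not p) implies ((not q implies r) and not p)):
1. not (Dia Box ((not q implies r) and not p) implies ((not q implies r) and not p)), w0
2. Dia Box ((not q implies r) and not p), w0
3. not ((not q implies r) and not p), w0
4. p, w0
5. Box ((not q implies r) and not p), w1
6. (not q implies r) and not p, w1
7. not q implies r, w1
8. not p, w1
9. r, w1
Accessibility: w0Rw0, w0Rw1, w1Rw1
Complete open branch: countermodel on an S4-frame, so not valid in S4, nor in K, T (the same frame is also a K-frame and a T-frame).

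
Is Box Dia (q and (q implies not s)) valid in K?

Tableau for the negation not Box Dia (q and (q implies not s)):
1. not Box Dia (q and (q implies not s)), w0
2. not Dia (q and (q implies not s)), w1
Accessibility: w0Rw1
The negation has an open branch (countermodel exists).

Invalid (countermodel exists)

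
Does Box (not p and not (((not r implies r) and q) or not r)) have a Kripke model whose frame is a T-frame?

1. Box (not p and not (((not r implies r) and q) or not r)), w0
2. not p and not (((not r implies r) and q) or not r), w0
3. not p, w0
4. not (((not r implies r) and q) or not r), w0
5. not ((not r implies r) and q), w0
6. r, w0
7. not q, w0
Accessibility: w0Rw0

Satisfiable (open branch found)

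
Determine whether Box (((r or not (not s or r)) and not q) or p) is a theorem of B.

No, not valid

Tableau for the negation not Box (((r or not (not s or r)) and not q) or p):
1. not Box (((r or not (not s or r)) and not q) or p), w0
2. not (((r or not (not s or r)) and not q) or p), w1
3. not ((r or not (not s or r)) and not q), w1
4. not p, w1
5. q, w1
Accessibility: w0Rw0, w0Rw1, w1Rw0, w1Rw1
The negation has an open branch (countermodel exists).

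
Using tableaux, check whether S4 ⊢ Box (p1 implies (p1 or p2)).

Tableau for the negation not Box (p1 implies (p1 or p2)):
1. not Box (p1 implies (p1 or p2)), u
2. not (p1 implies (p1 or p2)), v
3. p1, v
4. not (p1 or p2), v
5. not p1, v
6. not p2, v
Accessibility: uRu, uRv, vRv
Branch closes: p1 and not p1 both at v.
Every branch of the negation's tableau closes; the branch above is one of them.

Valid in S4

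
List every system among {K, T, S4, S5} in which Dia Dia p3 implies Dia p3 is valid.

S4-tableau for the negation not (Dia Dia p3 implies Dia p3):
1. not (Dia Dia p3 implies Dia p3), 0
2. Dia Dia p3, 0
3. not Dia p3, 0
4. not p3, 0
5. Dia p3, 1
6. not p3, 1
7. p3, 2
8. not p3, 2
Accessibility: 0R0, 0R1, 0R2, 1R1, 1R2, 2R2
Branch closes: p3 and not p3 both at 2.
Every branch closes (one shown): valid in S4, hence also in S5 (every theorem of S4 is a theorem of S5).
T-tableau for the negation not (Dia Dia p3 implies Dia p3):
1. not (Dia Dia p3 implies Dia p3), 0
2. Dia Dia p3, 0
3. not Dia p3, 0
4. not p3, 0
5. Dia p3, 1
6. not p3, 1
7. p3, 2
Accessibility: 0R0, 0R1, 1R1, 1R2, 2R2
Complete open branch: countermodel on a T-frame, so not valid in T, nor in K (the same frame is also a K-frame).

S4, S5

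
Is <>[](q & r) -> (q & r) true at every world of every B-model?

Tableau for the negation ~(<>[](q & r) -> (q & r)):
1. ~(<>[](q & r) -> (q & r)), w0
2. <>[](q & r), w0   [~->-rule on 1]
3. ~(q & r), w0   [~->-rule on 1]
4. ~r, w0   [~&-rule on 3 (branches; this branch)]
5. [](q & r), w1   [<>-rule on 2: fresh world w1, w0Rw1]
6. q & r, w0   [[]-rule on 5 via w1Rw0]
7. q, w0   [&-rule on 6]
8. r, w0   [&-rule on 6]
Accessibility: w0Rw0, w0Rw1, w1Rw0, w1Rw1
Branch closes: r and ~r both at w0.
All branches of the negation close; one closing branch shown above.

Valid in B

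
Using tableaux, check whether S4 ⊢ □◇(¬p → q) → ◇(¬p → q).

Tableau for the negation ¬(□◇(¬p → q) → ◇(¬p → q)):
1. ¬(□◇(¬p → q) → ◇(¬p → q)), w0
2. □◇(¬p → q), w0   [¬→-rule on 1]
3. ¬◇(¬p → q), w0   [¬→-rule on 1]
4. ◇(¬p → q), w0   [□-rule on 2 via w0Rw0]
5. ¬(¬p → q), w0   [¬◇-rule on 3 via w0Rw0]
6. ¬p, w0   [¬→-rule on 5]
7. ¬q, w0   [¬→-rule on 5]
8. ¬p → q, w1   [◇-rule on 4: fresh world w1, w0Rw1]
9. ◇(¬p → q), w1   [□-rule on 2 via w0Rw1]
10. ¬(¬p → q), w1   [¬◇-rule on 3 via w0Rw1]
11. ¬p, w1   [¬→-rule on 10]
12. ¬q, w1   [¬→-rule on 10]
13. q, w1   [→-rule on 8 (branches; this branch)]
Accessibility: w0Rw0, w0Rw1, w1Rw1
Branch closes: q and ¬q both at w1.
All branches of the negation close; one closing branch shown above.

Yes, valid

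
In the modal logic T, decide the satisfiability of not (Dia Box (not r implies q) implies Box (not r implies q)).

1. not (Dia Box (not r implies q) implies Box (not r implies q)), 0
2. Dia Box (not r implies q), 0   [neg-implies-rule on 1]
3. not Box (not r implies q), 0   [neg-implies-rule on 1]
4. Box (not r implies q), 1   [Dia-rule on 2: fresh world 1, 0R1]
5. not r implies q, 1   [Box-rule on 4 via 1R1]
6. q, 1   [implies-rule on 5 (branches; this branch)]
7. not (not r implies q), 2   [neg-Box-rule on 3: fresh world 2, 0R2]
8. not r, 2   [neg-implies-rule on 7]
9. not q, 2   [neg-implies-rule on 7]
Accessibility: 0R0, 0R1, 0R2, 1R1, 2R2

Yes, satisfiable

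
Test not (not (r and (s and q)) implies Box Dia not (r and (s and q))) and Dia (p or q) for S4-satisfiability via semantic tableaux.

Satisfiable (open branch found)

1. not (not (r and (s and q)) implies Box Dia not (r and (s and q))) and Dia (p or q), u
2. not (not (r and (s and q)) implies Box Dia not (r and (s and q))), u
3. Dia (p or q), u
4. not (r and (s and q)), u
5. not Box Dia not (r and (s and q)), u
6. not (s and q), u
7. not q, u
8. p or q, v
9. q, v
10. not Dia not (r and (s and q)), w
11. r and (s and q), w
12. r, w
13. s and q, w
14. s, w
15. q, w
Accessibility: uRu, uRv, uRw, vRv, wRw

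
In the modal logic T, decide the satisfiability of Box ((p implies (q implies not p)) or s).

1. Box ((p implies (q implies not p)) or s), w0
2. (p implies (q implies not p)) or s, w0
3. s, w0
Accessibility: w0Rw0

Satisfiable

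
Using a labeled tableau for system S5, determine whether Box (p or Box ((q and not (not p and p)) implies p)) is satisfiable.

Satisfiable (open branch found)

1. Box (p or Box ((q and not (not p and p)) implies p)), w0
2. p or Box ((q and not (not p and p)) implies p), w0   [Box-rule on 1 via w0Rw0]
3. Box ((q and not (not p and p)) implies p), w0   [or-rule on 2 (branches; this branch)]
4. (q and not (not p and p)) implies p, w0   [Box-rule on 3 via w0Rw0]
5. p, w0   [implies-rule on 4 (branches; this branch)]
Accessibility: w0Rw0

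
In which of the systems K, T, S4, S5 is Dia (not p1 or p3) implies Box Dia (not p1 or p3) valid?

S5-tableau for the negation not (Dia (not p1 or p3) implies Box Dia (not p1 or p3)):
1. not (Dia (not p1 or p3) implies Box Dia (not p1 or p3)), 0
2. Dia (not p1 or p3), 0
3. not Box Dia (not p1 or p3), 0
4. not p1 or p3, 1
5. p3, 1
6. not Dia (not p1 or p3), 2
7. not (not p1 or p3), 0
8. p1, 0
9. not p3, 0
10. not (not p1 or p3), 1
11. p1, 1
12. not p3, 1
Accessibility: 0R0, 0R1, 0R2, 1R0, 1R1, 1R2, 2R0, 2R1, 2R2
Branch closes: p3 and not p3 both at 1.
Every branch closes (one shown): valid in S5.
S4-tableau for the negation not (Dia (not p1 or p3) implies Box Dia (not p1 or p3)):
1. not (Dia (not p1 or p3) implies Box Dia (not p1 or p3)), 0
2. Dia (not p1 or p3), 0
3. not Box Dia (not p1 or p3), 0
4. not p1 or p3, 1
5. p3, 1
6. not Dia (not p1 or p3), 2
7. not (not p1 or p3), 2
8. p1, 2
9. not p3, 2
Accessibility: 0R0, 0R1, 0R2, 1R1, 2R2
Complete open branch: countermodel on an S4-frame, so not valid in S4, nor in K, T (the same frame is also a K-frame and a T-frame).

S5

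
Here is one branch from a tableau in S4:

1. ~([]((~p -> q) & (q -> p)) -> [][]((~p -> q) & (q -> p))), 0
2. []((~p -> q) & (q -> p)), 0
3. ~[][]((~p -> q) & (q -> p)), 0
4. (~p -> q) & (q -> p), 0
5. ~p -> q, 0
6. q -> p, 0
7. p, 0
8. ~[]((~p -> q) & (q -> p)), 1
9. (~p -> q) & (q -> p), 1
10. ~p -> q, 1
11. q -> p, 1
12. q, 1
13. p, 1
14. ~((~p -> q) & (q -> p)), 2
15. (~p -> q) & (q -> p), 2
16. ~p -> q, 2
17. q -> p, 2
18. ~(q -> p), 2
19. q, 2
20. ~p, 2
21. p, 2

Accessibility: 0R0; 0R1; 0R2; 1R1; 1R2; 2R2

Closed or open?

Yes, closed

Both p and ~p appear at 2.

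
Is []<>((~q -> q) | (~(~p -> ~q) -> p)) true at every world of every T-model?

Tableau for the negation ~[]<>((~q -> q) | (~(~p -> ~q) -> p)):
1. ~[]<>((~q -> q) | (~(~p -> ~q) -> p)), u
2. ~<>((~q -> q) | (~(~p -> ~q) -> p)), v   [~[]-rule on 1: fresh world v, uRv]
3. ~((~q -> q) | (~(~p -> ~q) -> p)), v   [~<>-rule on 2 via vRv]
4. ~(~q -> q), v   [~|-rule on 3]
5. ~(~(~p -> ~q) -> p), v   [~|-rule on 3]
6. ~q, v   [~->-rule on 4]
7. ~(~p -> ~q), v   [~->-rule on 5]
8. ~p, v   [~->-rule on 5]
9. q, v   [~->-rule on 7]
Accessibility: uRu, uRv, vRv
Branch closes: q and ~q both at v.
Every branch of the negation's tableau closes; the branch above is one of them.

Yes, valid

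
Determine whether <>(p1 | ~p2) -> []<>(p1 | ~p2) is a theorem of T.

Tableau for the negation ~(<>(p1 | ~p2) -> []<>(p1 | ~p2)):
1. ~(<>(p1 | ~p2) -> []<>(p1 | ~p2)), 0
2. <>(p1 | ~p2), 0
3. ~[]<>(p1 | ~p2), 0
4. p1 | ~p2, 1
5. ~p2, 1
6. ~<>(p1 | ~p2), 2
7. ~(p1 | ~p2), 2
8. ~p1, 2
9. p2, 2
Accessibility: 0R0, 0R1, 0R2, 1R1, 2R2
The negation has an open branch (countermodel exists).

Not valid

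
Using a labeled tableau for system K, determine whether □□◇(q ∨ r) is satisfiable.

1. □□◇(q ∨ r), 0

Satisfiable (open branch found)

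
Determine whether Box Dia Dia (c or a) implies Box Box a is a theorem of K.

Invalid (countermodel exists)

Tableau for the negation not (Box Dia Dia (c or a) implies Box Box a):
1. not (Box Dia Dia (c or a) implies Box Box a), 0
2. Box Dia Dia (c or a), 0
3. not Box Box a, 0
4. not Box a, 1
5. Dia Dia (c or a), 1
6. not a, 2
7. Dia (c or a), 3
8. c or a, 4
9. a, 4
Accessibility: 0R1, 1R2, 1R3, 3R4
The negation has an open branch (countermodel exists).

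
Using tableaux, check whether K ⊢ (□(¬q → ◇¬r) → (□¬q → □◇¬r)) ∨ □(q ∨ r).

Tableau for the negation ¬((□(¬q → ◇¬r) → (□¬q → □◇¬r)) ∨ □(q ∨ r)):
1. ¬((□(¬q → ◇¬r) → (□¬q → □◇¬r)) ∨ □(q ∨ r)), w0
2. ¬(□(¬q → ◇¬r) → (□¬q → □◇¬r)), w0
3. ¬□(q ∨ r), w0
4. □(¬q → ◇¬r), w0
5. ¬(□¬q → □◇¬r), w0
6. □¬q, w0
7. ¬□◇¬r, w0
8. ¬(q ∨ r), w1
9. ¬q, w1
10. ¬r, w1
11. ¬q → ◇¬r, w1
12. ◇¬r, w1
13. ¬◇¬r, w2
14. ¬q → ◇¬r, w2
15. ¬q, w2
16. ◇¬r, w2
17. ¬r, w3
18. ¬r, w4
19. r, w4
Accessibility: w0Rw1, w0Rw2, w1Rw3, w2Rw4
Branch closes: r and ¬r both at w4.
Every branch of the negation's tableau closes; the branch above is one of them.

Yes, valid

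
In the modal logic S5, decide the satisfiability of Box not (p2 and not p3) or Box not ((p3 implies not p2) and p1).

Satisfiable (open branch found)

1. Box not (p2 and not p3) or Box not ((p3 implies not p2) and p1), u
2. Box not ((p3 implies not p2) and p1), u
3. not ((p3 implies not p2) and p1), u
4. not p1, u
Accessibility: uRu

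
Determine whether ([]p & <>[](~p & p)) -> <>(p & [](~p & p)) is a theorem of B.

Tableau for the negation ~(([]p & <>[](~p & p)) -> <>(p & [](~p & p))):
1. ~(([]p & <>[](~p & p)) -> <>(p & [](~p & p))), u
2. []p & <>[](~p & p), u
3. ~<>(p & [](~p & p)), u
4. []p, u
5. <>[](~p & p), u
6. ~(p & [](~p & p)), u
7. p, u
8. ~[](~p & p), u
9. [](~p & p), v
10. ~(p & [](~p & p)), v
11. p, v
12. ~p & p, u
13. ~p, u
Accessibility: uRu, uRv, vRu, vRv
Branch closes: p and ~p both at u.
Every branch of the negation's tableau closes; the branch above is one of them.

Valid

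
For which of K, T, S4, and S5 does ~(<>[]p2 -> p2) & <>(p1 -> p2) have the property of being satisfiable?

S5-tableau for the formula:
1. ~(<>[]p2 -> p2) & <>(p1 -> p2), u
2. ~(<>[]p2 -> p2), u
3. <>(p1 -> p2), u
4. <>[]p2, u
5. ~p2, u
6. p1 -> p2, v
7. p2, v
8. []p2, w
9. p2, u
Accessibility: uRu, uRv, uRw, vRu, vRv, vRw, wRu, wRv, wRw
Branch closes: p2 and ~p2 both at u.
Every branch closes (one shown): unsatisfiable in S5.
S4-tableau for the formula:
1. ~(<>[]p2 -> p2) & <>(p1 -> p2), u
2. ~(<>[]p2 -> p2), u
3. <>(p1 -> p2), u
4. <>[]p2, u
5. ~p2, u
6. p1 -> p2, v
7. p2, v
8. []p2, w
9. p2, w
Accessibility: uRu, uRv, uRw, vRv, wRw
Complete open branch: satisfiable in S4, hence also in K, T (this S4-model is also a K-model and a T-model).

K, T, S4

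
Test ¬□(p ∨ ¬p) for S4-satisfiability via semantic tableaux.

Unsatisfiable (every branch closes)

1. ¬□(p ∨ ¬p), w0
2. ¬(p ∨ ¬p), w1
3. ¬p, w1
4. p, w1
Accessibility: w0Rw0, w0Rw1, w1Rw1
Branch closes: p and ¬p both at w1.
Every branch closes; the branch above is one of them.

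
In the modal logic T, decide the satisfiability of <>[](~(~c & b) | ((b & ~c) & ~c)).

1. <>[](~(~c & b) | ((b & ~c) & ~c)), w0
2. [](~(~c & b) | ((b & ~c) & ~c)), w1   [<>-rule on 1: fresh world w1, w0Rw1]
3. ~(~c & b) | ((b & ~c) & ~c), w1   [[]-rule on 2 via w1Rw1]
4. (b & ~c) & ~c, w1   [|-rule on 3 (branches; this branch)]
5. b & ~c, w1   [&-rule on 4]
6. ~c, w1   [&-rule on 4]
7. b, w1   [&-rule on 5]
Accessibility: w0Rw0, w0Rw1, w1Rw1

Satisfiable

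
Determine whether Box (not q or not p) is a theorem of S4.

Tableau for the negation not Box (not q or not p):
1. not Box (not q or not p), 0
2. not (not q or not p), 1   [neg-Box-rule on 1: fresh world 1, 0R1]
3. q, 1   [neg-or-rule on 2]
4. p, 1   [neg-or-rule on 2]
Accessibility: 0R0, 0R1, 1R1
The negation has an open branch (countermodel exists).

Invalid (countermodel exists)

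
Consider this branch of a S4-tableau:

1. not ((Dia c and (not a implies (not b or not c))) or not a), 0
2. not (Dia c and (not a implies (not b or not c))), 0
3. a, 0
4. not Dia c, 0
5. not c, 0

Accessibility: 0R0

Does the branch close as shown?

Open

There is no literal clash: for every atom and world, at most one sign appears.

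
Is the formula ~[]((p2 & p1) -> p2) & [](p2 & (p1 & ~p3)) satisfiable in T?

Unsatisfiable (every branch closes)

1. ~[]((p2 & p1) -> p2) & [](p2 & (p1 & ~p3)), u
2. ~[]((p2 & p1) -> p2), u
3. [](p2 & (p1 & ~p3)), u
4. p2 & (p1 & ~p3), u
5. p2, u
6. p1 & ~p3, u
7. p1, u
8. ~p3, u
9. ~((p2 & p1) -> p2), v
10. p2 & p1, v
11. ~p2, v
12. p2, v
13. p1, v
Accessibility: uRu, uRv, vRv
Branch closes: p2 and ~p2 both at v.
(One branch shown.) All branches close.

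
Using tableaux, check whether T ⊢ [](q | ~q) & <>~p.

Invalid (countermodel exists)

Tableau for the negation ~([](q | ~q) & <>~p):
1. ~([](q | ~q) & <>~p), u
2. ~<>~p, u
3. p, u
Accessibility: uRu
The negation has an open branch (countermodel exists).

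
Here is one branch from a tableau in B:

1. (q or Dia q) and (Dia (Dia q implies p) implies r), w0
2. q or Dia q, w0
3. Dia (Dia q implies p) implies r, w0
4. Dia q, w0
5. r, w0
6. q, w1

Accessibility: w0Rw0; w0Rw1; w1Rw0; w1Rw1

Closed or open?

No world carries both an atom and its negation.

Open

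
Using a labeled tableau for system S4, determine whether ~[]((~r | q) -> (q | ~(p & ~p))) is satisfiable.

Unsatisfiable

1. ~[]((~r | q) -> (q | ~(p & ~p))), u
2. ~((~r | q) -> (q | ~(p & ~p))), v
3. ~r | q, v
4. ~(q | ~(p & ~p)), v
5. ~q, v
6. p & ~p, v
7. p, v
8. ~p, v
Accessibility: uRu, uRv, vRv
Branch closes: p and ~p both at v.
Every branch closes; the branch above is one of them.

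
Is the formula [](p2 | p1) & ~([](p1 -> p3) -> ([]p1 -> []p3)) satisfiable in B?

No, unsatisfiable

1. [](p2 | p1) & ~([](p1 -> p3) -> ([]p1 -> []p3)), w0
2. [](p2 | p1), w0   [&-rule on 1]
3. ~([](p1 -> p3) -> ([]p1 -> []p3)), w0   [&-rule on 1]
4. [](p1 -> p3), w0   [~->-rule on 3]
5. ~([]p1 -> []p3), w0   [~->-rule on 3]
6. []p1, w0   [~->-rule on 5]
7. ~[]p3, w0   [~->-rule on 5]
8. p2 | p1, w0   [[]-rule on 2 via w0Rw0]
9. p1 -> p3, w0   [[]-rule on 4 via w0Rw0]
10. p1, w0   [[]-rule on 6 via w0Rw0]
11. p3, w0   [->-rule on 9 (branches; this branch)]
12. ~p3, w1   [~[]-rule on 7: fresh world w1, w0Rw1]
13. p2 | p1, w1   [[]-rule on 2 via w0Rw1]
14. p1 -> p3, w1   [[]-rule on 4 via w0Rw1]
15. p1, w1   [[]-rule on 6 via w0Rw1]
16. p3, w1   [->-rule on 14 (branches; this branch)]
Accessibility: w0Rw0, w0Rw1, w1Rw0, w1Rw1
Branch closes: p3 and ~p3 both at w1.
Every branch closes; the branch above is one of them.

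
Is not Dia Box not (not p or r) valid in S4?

Tableau for the negation Dia Box not (not p or r):
1. Dia Box not (not p or r), 0
2. Box not (not p or r), 1
3. not (not p or r), 1
4. p, 1
5. not r, 1
Accessibility: 0R0, 0R1, 1R1
The negation has an open branch (countermodel exists).

Invalid (countermodel exists)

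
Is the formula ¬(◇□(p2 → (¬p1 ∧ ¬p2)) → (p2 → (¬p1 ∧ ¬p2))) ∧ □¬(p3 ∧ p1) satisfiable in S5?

Unsatisfiable (every branch closes)

1. ¬(◇□(p2 → (¬p1 ∧ ¬p2)) → (p2 → (¬p1 ∧ ¬p2))) ∧ □¬(p3 ∧ p1), u
2. ¬(◇□(p2 → (¬p1 ∧ ¬p2)) → (p2 → (¬p1 ∧ ¬p2))), u
3. □¬(p3 ∧ p1), u
4. ◇□(p2 → (¬p1 ∧ ¬p2)), u
5. ¬(p2 → (¬p1 ∧ ¬p2)), u
6. p2, u
7. ¬(¬p1 ∧ ¬p2), u
8. ¬(p3 ∧ p1), u
9. ¬p1, u
10. □(p2 → (¬p1 ∧ ¬p2)), v
11. ¬(p3 ∧ p1), v
12. p2 → (¬p1 ∧ ¬p2), u
13. p2 → (¬p1 ∧ ¬p2), v
14. ¬p1, v
15. ¬p1 ∧ ¬p2, u
16. ¬p2, u
Accessibility: uRu, uRv, vRu, vRv
Branch closes: p2 and ¬p2 both at u.
(One branch shown.) All branches close.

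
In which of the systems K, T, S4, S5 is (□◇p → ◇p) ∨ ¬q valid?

T, S4, S5

K-tableau for the negation ¬((□◇p → ◇p) ∨ ¬q):
1. ¬((□◇p → ◇p) ∨ ¬q), w0
2. ¬(□◇p → ◇p), w0
3. q, w0
4. □◇p, w0
5. ¬◇p, w0
Complete open branch: countermodel on a K-frame, so not valid in K.
T-tableau for the negation ¬((□◇p → ◇p) ∨ ¬q):
1. ¬((□◇p → ◇p) ∨ ¬q), w0
2. ¬(□◇p → ◇p), w0
3. q, w0
4. □◇p, w0
5. ¬◇p, w0
6. ◇p, w0
7. ¬p, w0
8. p, w1
9. ◇p, w1
10. ¬p, w1
Accessibility: w0Rw0, w0Rw1, w1Rw1
Branch closes: p and ¬p both at w1.
Every branch closes (one shown): valid in T, hence also in S4, S5 (every theorem of T is a theorem of S4 and S5).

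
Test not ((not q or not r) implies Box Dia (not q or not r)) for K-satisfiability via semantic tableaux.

1. not ((not q or not r) implies Box Dia (not q or not r)), w0
2. not q or not r, w0
3. not Box Dia (not q or not r), w0
4. not r, w0
5. not Dia (not q or not r), w1
Accessibility: w0Rw1

Satisfiable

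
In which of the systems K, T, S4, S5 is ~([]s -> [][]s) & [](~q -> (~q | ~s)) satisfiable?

S4-tableau for the formula:
1. ~([]s -> [][]s) & [](~q -> (~q | ~s)), u
2. ~([]s -> [][]s), u
3. [](~q -> (~q | ~s)), u
4. []s, u
5. ~[][]s, u
6. ~q -> (~q | ~s), u
7. s, u
8. ~q | ~s, u
9. ~q, u
10. ~[]s, v
11. ~q -> (~q | ~s), v
12. s, v
13. ~q | ~s, v
14. ~q, v
15. ~s, w
16. ~q -> (~q | ~s), w
17. s, w
Accessibility: uRu, uRv, uRw, vRv, vRw, wRw
Branch closes: s and ~s both at w.
Every branch closes (one shown): unsatisfiable in S4, hence also in S5 (every S5-frame is an S4-frame).
T-tableau for the formula:
1. ~([]s -> [][]s) & [](~q -> (~q | ~s)), u
2. ~([]s -> [][]s), u
3. [](~q -> (~q | ~s)), u
4. []s, u
5. ~[][]s, u
6. ~q -> (~q | ~s), u
7. s, u
8. ~q | ~s, u
9. ~q, u
10. ~[]s, v
11. ~q -> (~q | ~s), v
12. s, v
13. ~q | ~s, v
14. ~q, v
15. ~s, w
Accessibility: uRu, uRv, vRv, vRw, wRw
Complete open branch: satisfiable in T, hence also in K (this T-model is also a K-model).

K, T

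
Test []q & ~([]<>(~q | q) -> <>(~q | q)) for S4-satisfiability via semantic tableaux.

1. []q & ~([]<>(~q | q) -> <>(~q | q)), 0
2. []q, 0
3. ~([]<>(~q | q) -> <>(~q | q)), 0
4. []<>(~q | q), 0
5. ~<>(~q | q), 0
6. q, 0
7. <>(~q | q), 0
8. ~(~q | q), 0
9. ~q, 0
Accessibility: 0R0
Branch closes: q and ~q both at 0.
(One branch shown.) All branches close.

Unsatisfiable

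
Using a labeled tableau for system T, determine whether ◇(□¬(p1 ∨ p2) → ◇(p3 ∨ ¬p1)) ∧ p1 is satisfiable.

Satisfiable (open branch found)

1. ◇(□¬(p1 ∨ p2) → ◇(p3 ∨ ¬p1)) ∧ p1, 0
2. ◇(□¬(p1 ∨ p2) → ◇(p3 ∨ ¬p1)), 0
3. p1, 0
4. □¬(p1 ∨ p2) → ◇(p3 ∨ ¬p1), 1
5. ◇(p3 ∨ ¬p1), 1
6. p3 ∨ ¬p1, 2
7. ¬p1, 2
Accessibility: 0R0, 0R1, 1R1, 1R2, 2R2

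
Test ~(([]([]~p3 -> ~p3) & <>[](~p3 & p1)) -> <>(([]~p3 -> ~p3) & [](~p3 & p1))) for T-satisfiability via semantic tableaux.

1. ~(([]([]~p3 -> ~p3) & <>[](~p3 & p1)) -> <>(([]~p3 -> ~p3) & [](~p3 & p1))), u
2. []([]~p3 -> ~p3) & <>[](~p3 & p1), u   [~->-rule on 1]
3. ~<>(([]~p3 -> ~p3) & [](~p3 & p1)), u   [~->-rule on 1]
4. []([]~p3 -> ~p3), u   [&-rule on 2]
5. <>[](~p3 & p1), u   [&-rule on 2]
6. ~(([]~p3 -> ~p3) & [](~p3 & p1)), u   [~<>-rule on 3 via uRu]
7. []~p3 -> ~p3, u   [[]-rule on 4 via uRu]
8. ~[](~p3 & p1), u   [~&-rule on 6 (branches; this branch)]
9. ~[]~p3, u   [->-rule on 7 (branches; this branch)]
10. [](~p3 & p1), v   [<>-rule on 5: fresh world v, uRv]
11. ~(([]~p3 -> ~p3) & [](~p3 & p1)), v   [~<>-rule on 3 via uRv]
12. []~p3 -> ~p3, v   [[]-rule on 4 via uRv]
13. ~p3 & p1, v   [[]-rule on 10 via vRv]
14. ~p3, v   [&-rule on 13]
15. p1, v   [&-rule on 13]
16. ~[](~p3 & p1), v   [~&-rule on 11 (branches; this branch)]
17. ~(~p3 & p1), w   [~[]-rule on 8: fresh world w, uRw]
18. ~(([]~p3 -> ~p3) & [](~p3 & p1)), w   [~<>-rule on 3 via uRw]
19. []~p3 -> ~p3, w   [[]-rule on 4 via uRw]
20. ~p1, w   [~&-rule on 17 (branches; this branch)]
21. ~[](~p3 & p1), w   [~&-rule on 18 (branches; this branch)]
22. ~p3, w   [->-rule on 19 (branches; this branch)]
23. p3, x   [~[]-rule on 9: fresh world x, uRx]
24. ~(([]~p3 -> ~p3) & [](~p3 & p1)), x   [~<>-rule on 3 via uRx]
25. []~p3 -> ~p3, x   [[]-rule on 4 via uRx]
26. ~[](~p3 & p1), x   [~&-rule on 24 (branches; this branch)]
27. ~[]~p3, x   [->-rule on 25 (branches; this branch)]
28. ~(~p3 & p1), y   [~[]-rule on 16: fresh world y, vRy]
29. ~p3 & p1, y   [[]-rule on 10 via vRy]
30. ~p3, y   [&-rule on 29]
31. p1, y   [&-rule on 29]
32. ~p1, y   [~&-rule on 28 (branches; this branch)]
Accessibility: uRu, uRv, uRw, uRx, vRv, vRy, wRw, xRx, yRy
Branch closes: p1 and ~p1 both at y.
Every branch closes; the branch above is one of them.

No, unsatisfiable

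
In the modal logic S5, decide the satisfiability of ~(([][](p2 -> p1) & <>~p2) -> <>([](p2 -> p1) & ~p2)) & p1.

Unsatisfiable

1. ~(([][](p2 -> p1) & <>~p2) -> <>([](p2 -> p1) & ~p2)) & p1, 0
2. ~(([][](p2 -> p1) & <>~p2) -> <>([](p2 -> p1) & ~p2)), 0
3. p1, 0
4. [][](p2 -> p1) & <>~p2, 0
5. ~<>([](p2 -> p1) & ~p2), 0
6. [][](p2 -> p1), 0
7. <>~p2, 0
8. ~([](p2 -> p1) & ~p2), 0
9. [](p2 -> p1), 0
10. p2 -> p1, 0
11. p2, 0
12. ~p2, 1
13. ~([](p2 -> p1) & ~p2), 1
14. [](p2 -> p1), 1
15. p2 -> p1, 1
16. ~[](p2 -> p1), 1
17. p1, 1
18. ~(p2 -> p1), 2
19. p2, 2
20. ~p1, 2
21. ~([](p2 -> p1) & ~p2), 2
22. [](p2 -> p1), 2
23. p2 -> p1, 2
24. p1, 2
Accessibility: 0R0, 0R1, 0R2, 1R0, 1R1, 1R2, 2R0, 2R1, 2R2
Branch closes: p1 and ~p1 both at 2.
Every branch closes; the branch above is one of them.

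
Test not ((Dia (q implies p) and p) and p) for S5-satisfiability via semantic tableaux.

1. not ((Dia (q implies p) and p) and p), 0
2. not p, 0
Accessibility: 0R0

Yes, satisfiable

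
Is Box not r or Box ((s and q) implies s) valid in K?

Tableau for the negation not (Box not r or Box ((s and q) implies s)):
1. not (Box not r or Box ((s and q) implies s)), u
2. not Box not r, u   [neg-or-rule on 1]
3. not Box ((s and q) implies s), u   [neg-or-rule on 1]
4. r, v   [neg-Box-rule on 2: fresh world v, uRv]
5. not ((s and q) implies s), w   [neg-Box-rule on 3: fresh world w, uRw]
6. s and q, w   [neg-implies-rule on 5]
7. not s, w   [neg-implies-rule on 5]
8. s, w   [and-rule on 6]
9. q, w   [and-rule on 6]
Accessibility: uRv, uRw
Branch closes: s and not s both at w.
All branches of the negation close; one closing branch shown above.

Valid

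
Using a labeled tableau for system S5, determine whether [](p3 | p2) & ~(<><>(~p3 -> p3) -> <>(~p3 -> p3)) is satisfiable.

1. [](p3 | p2) & ~(<><>(~p3 -> p3) -> <>(~p3 -> p3)), 0
2. [](p3 | p2), 0
3. ~(<><>(~p3 -> p3) -> <>(~p3 -> p3)), 0
4. <><>(~p3 -> p3), 0
5. ~<>(~p3 -> p3), 0
6. p3 | p2, 0
7. ~(~p3 -> p3), 0
8. ~p3, 0
9. p2, 0
10. <>(~p3 -> p3), 1
11. p3 | p2, 1
12. ~(~p3 -> p3), 1
13. ~p3, 1
14. p2, 1
15. ~p3 -> p3, 2
16. p3 | p2, 2
17. ~(~p3 -> p3), 2
18. ~p3, 2
19. p3, 2
Accessibility: 0R0, 0R1, 0R2, 1R0, 1R1, 1R2, 2R0, 2R1, 2R2
Branch closes: p3 and ~p3 both at 2.
Every branch closes; the branch above is one of them.

Unsatisfiable (every branch closes)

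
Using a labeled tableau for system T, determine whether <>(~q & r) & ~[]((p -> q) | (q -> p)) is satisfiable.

1. <>(~q & r) & ~[]((p -> q) | (q -> p)), u
2. <>(~q & r), u   [&-rule on 1]
3. ~[]((p -> q) | (q -> p)), u   [&-rule on 1]
4. ~q & r, v   [<>-rule on 2: fresh world v, uRv]
5. ~q, v   [&-rule on 4]
6. r, v   [&-rule on 4]
7. ~((p -> q) | (q -> p)), w   [~[]-rule on 3: fresh world w, uRw]
8. ~(p -> q), w   [~|-rule on 7]
9. ~(q -> p), w   [~|-rule on 7]
10. p, w   [~->-rule on 8]
11. ~q, w   [~->-rule on 8]
12. q, w   [~->-rule on 9]
13. ~p, w   [~->-rule on 9]
Accessibility: uRu, uRv, uRw, vRv, wRw
Branch closes: q and ~q both at w.
(One branch shown.) All branches close.

No, unsatisfiable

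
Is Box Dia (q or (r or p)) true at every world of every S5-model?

Tableau for the negation not Box Dia (q or (r or p)):
1. not Box Dia (q or (r or p)), u
2. not Dia (q or (r or p)), v
3. not (q or (r or p)), u
4. not q, u
5. not (r or p), u
6. not r, u
7. not p, u
8. not (q or (r or p)), v
9. not q, v
10. not (r or p), v
11. not r, v
12. not p, v
Accessibility: uRu, uRv, vRu, vRv
The negation has an open branch (countermodel exists).

Invalid (countermodel exists)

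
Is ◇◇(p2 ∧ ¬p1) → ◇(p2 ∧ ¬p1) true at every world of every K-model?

Tableau for the negation ¬(◇◇(p2 ∧ ¬p1) → ◇(p2 ∧ ¬p1)):
1. ¬(◇◇(p2 ∧ ¬p1) → ◇(p2 ∧ ¬p1)), w0
2. ◇◇(p2 ∧ ¬p1), w0
3. ¬◇(p2 ∧ ¬p1), w0
4. ◇(p2 ∧ ¬p1), w1
5. ¬(p2 ∧ ¬p1), w1
6. p1, w1
7. p2 ∧ ¬p1, w2
8. p2, w2
9. ¬p1, w2
Accessibility: w0Rw1, w1Rw2
The negation has an open branch (countermodel exists).

Invalid (countermodel exists)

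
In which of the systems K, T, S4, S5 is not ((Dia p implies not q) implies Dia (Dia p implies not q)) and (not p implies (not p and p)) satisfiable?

K

K-tableau for the formula:
1. not ((Dia p implies not q) implies Dia (Dia p implies not q)) and (not p implies (not p and p)), u
2. not ((Dia p implies not q) implies Dia (Dia p implies not q)), u   [and-rule on 1]
3. not p implies (not p and p), u   [and-rule on 1]
4. Dia p implies not q, u   [neg-implies-rule on 2]
5. not Dia (Dia p implies not q), u   [neg-implies-rule on 2]
6. p, u   [implies-rule on 3 (branches; this branch)]
7. not q, u   [implies-rule on 4 (branches; this branch)]
Complete open branch: satisfiable in K.
T-tableau for the formula:
1. not ((Dia p implies not q) implies Dia (Dia p implies not q)) and (not p implies (not p and p)), u
2. not ((Dia p implies not q) implies Dia (Dia p implies not q)), u   [and-rule on 1]
3. not p implies (not p and p), u   [and-rule on 1]
4. Dia p implies not q, u   [neg-implies-rule on 2]
5. not Dia (Dia p implies not q), u   [neg-implies-rule on 2]
6. not (Dia p implies not q), u   [neg-Dia-rule on 5 via uRu]
7. Dia p, u   [neg-implies-rule on 6]
8. q, u   [neg-implies-rule on 6]
9. p, u   [implies-rule on 3 (branches; this branch)]
10. not Dia p, u   [implies-rule on 4 (branches; this branch)]
11. not p, u   [neg-Dia-rule on 10 via uRu]
Accessibility: uRu
Branch closes: p and not p both at u.
Every branch closes (one shown): unsatisfiable in T, hence also in S4, S5 (every S4/S5-frame is a T-frame).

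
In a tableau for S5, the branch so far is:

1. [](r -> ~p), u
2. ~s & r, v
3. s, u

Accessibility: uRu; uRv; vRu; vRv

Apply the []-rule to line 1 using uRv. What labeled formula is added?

r -> ~p, v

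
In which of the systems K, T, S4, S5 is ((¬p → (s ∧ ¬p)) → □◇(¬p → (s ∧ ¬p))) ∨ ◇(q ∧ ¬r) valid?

S5-tableau for the negation ¬(((¬p → (s ∧ ¬p)) → □◇(¬p → (s ∧ ¬p))) ∨ ◇(q ∧ ¬r)):
1. ¬(((¬p → (s ∧ ¬p)) → □◇(¬p → (s ∧ ¬p))) ∨ ◇(q ∧ ¬r)), u
2. ¬((¬p → (s ∧ ¬p)) → □◇(¬p → (s ∧ ¬p))), u
3. ¬◇(q ∧ ¬r), u
4. ¬p → (s ∧ ¬p), u
5. ¬□◇(¬p → (s ∧ ¬p)), u
6. ¬(q ∧ ¬r), u
7. s ∧ ¬p, u
8. s, u
9. ¬p, u
10. r, u
11. ¬◇(¬p → (s ∧ ¬p)), v
12. ¬(q ∧ ¬r), v
13. ¬(¬p → (s ∧ ¬p)), u
14. ¬(s ∧ ¬p), u
15. ¬(¬p → (s ∧ ¬p)), v
16. ¬p, v
17. ¬(s ∧ ¬p), v
18. r, v
19. p, u
Accessibility: uRu, uRv, vRu, vRv
Branch closes: p and ¬p both at u.
Every branch closes (one shown): valid in S5.
S4-tableau for the negation ¬(((¬p → (s ∧ ¬p)) → □◇(¬p → (s ∧ ¬p))) ∨ ◇(q ∧ ¬r)):
1. ¬(((¬p → (s ∧ ¬p)) → □◇(¬p → (s ∧ ¬p))) ∨ ◇(q ∧ ¬r)), u
2. ¬((¬p → (s ∧ ¬p)) → □◇(¬p → (s ∧ ¬p))), u
3. ¬◇(q ∧ ¬r), u
4. ¬p → (s ∧ ¬p), u
5. ¬□◇(¬p → (s ∧ ¬p)), u
6. ¬(q ∧ ¬r), u
7. s ∧ ¬p, u
8. s, u
9. ¬p, u
10. r, u
11. ¬◇(¬p → (s ∧ ¬p)), v
12. ¬(q ∧ ¬r), v
13. ¬(¬p → (s ∧ ¬p)), v
14. ¬p, v
15. ¬(s ∧ ¬p), v
16. r, v
17. ¬s, v
Accessibility: uRu, uRv, vRv
Complete open branch: countermodel on an S4-frame, so not valid in S4, nor in K, T (the same frame is also a K-frame and a T-frame).

S5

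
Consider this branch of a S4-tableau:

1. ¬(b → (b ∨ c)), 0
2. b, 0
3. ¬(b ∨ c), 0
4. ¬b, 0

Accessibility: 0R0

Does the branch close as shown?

Both b and ¬b appear at 0.

Closed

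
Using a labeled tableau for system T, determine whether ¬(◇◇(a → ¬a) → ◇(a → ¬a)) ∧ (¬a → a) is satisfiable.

Satisfiable

1. ¬(◇◇(a → ¬a) → ◇(a → ¬a)) ∧ (¬a → a), u
2. ¬(◇◇(a → ¬a) → ◇(a → ¬a)), u
3. ¬a → a, u
4. ◇◇(a → ¬a), u
5. ¬◇(a → ¬a), u
6. ¬(a → ¬a), u
7. a, u
8. ◇(a → ¬a), v
9. ¬(a → ¬a), v
10. a, v
11. a → ¬a, w
12. ¬a, w
Accessibility: uRu, uRv, vRv, vRw, wRw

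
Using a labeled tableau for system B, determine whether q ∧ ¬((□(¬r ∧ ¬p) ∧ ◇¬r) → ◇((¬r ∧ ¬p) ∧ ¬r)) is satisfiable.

Unsatisfiable (every branch closes)

1. q ∧ ¬((□(¬r ∧ ¬p) ∧ ◇¬r) → ◇((¬r ∧ ¬p) ∧ ¬r)), w0
2. q, w0
3. ¬((□(¬r ∧ ¬p) ∧ ◇¬r) → ◇((¬r ∧ ¬p) ∧ ¬r)), w0
4. □(¬r ∧ ¬p) ∧ ◇¬r, w0
5. ¬◇((¬r ∧ ¬p) ∧ ¬r), w0
6. □(¬r ∧ ¬p), w0
7. ◇¬r, w0
8. ¬((¬r ∧ ¬p) ∧ ¬r), w0
9. ¬r ∧ ¬p, w0
10. ¬r, w0
11. ¬p, w0
12. ¬(¬r ∧ ¬p), w0
13. p, w0
Accessibility: w0Rw0
Branch closes: p and ¬p both at w0.
(One branch shown.) All branches close.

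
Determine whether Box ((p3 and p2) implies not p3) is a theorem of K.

Tableau for the negation not Box ((p3 and p2) implies not p3):
1. not Box ((p3 and p2) implies not p3), w0
2. not ((p3 and p2) implies not p3), w1   [neg-Box-rule on 1: fresh world w1, w0Rw1]
3. p3 and p2, w1   [neg-implies-rule on 2]
4. p3, w1   [neg-implies-rule on 2]
5. p2, w1   [and-rule on 3]
Accessibility: w0Rw1
The negation has an open branch (countermodel exists).

Invalid (countermodel exists)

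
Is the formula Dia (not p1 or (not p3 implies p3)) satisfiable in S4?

1. Dia (not p1 or (not p3 implies p3)), 0
2. not p1 or (not p3 implies p3), 1   [Dia-rule on 1: fresh world 1, 0R1]
3. not p3 implies p3, 1   [or-rule on 2 (branches; this branch)]
4. p3, 1   [implies-rule on 3 (branches; this branch)]
Accessibility: 0R0, 0R1, 1R1

Yes, satisfiable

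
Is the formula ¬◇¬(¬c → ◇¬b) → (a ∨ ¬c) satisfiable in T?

1. ¬◇¬(¬c → ◇¬b) → (a ∨ ¬c), w0
2. a ∨ ¬c, w0
3. ¬c, w0
Accessibility: w0Rw0

Satisfiable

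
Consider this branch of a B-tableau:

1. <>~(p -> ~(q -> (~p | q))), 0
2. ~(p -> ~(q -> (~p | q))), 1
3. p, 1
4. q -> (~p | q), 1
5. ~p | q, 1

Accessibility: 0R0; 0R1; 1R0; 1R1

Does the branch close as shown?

No, open

There is no literal clash: for every atom and world, at most one sign appears.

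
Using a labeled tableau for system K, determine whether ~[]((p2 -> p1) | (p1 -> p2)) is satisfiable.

Unsatisfiable

1. ~[]((p2 -> p1) | (p1 -> p2)), w0
2. ~((p2 -> p1) | (p1 -> p2)), w1   [~[]-rule on 1: fresh world w1, w0Rw1]
3. ~(p2 -> p1), w1   [~|-rule on 2]
4. ~(p1 -> p2), w1   [~|-rule on 2]
5. p2, w1   [~->-rule on 3]
6. ~p1, w1   [~->-rule on 3]
7. p1, w1   [~->-rule on 4]
8. ~p2, w1   [~->-rule on 4]
Accessibility: w0Rw1
Branch closes: p1 and ~p1 both at w1.
All branches of the tableau close; one closing branch shown above.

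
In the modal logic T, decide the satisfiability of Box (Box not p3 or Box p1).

Satisfiable

1. Box (Box not p3 or Box p1), u
2. Box not p3 or Box p1, u   [Box-rule on 1 via uRu]
3. Box p1, u   [or-rule on 2 (branches; this branch)]
4. p1, u   [Box-rule on 3 via uRu]
Accessibility: uRu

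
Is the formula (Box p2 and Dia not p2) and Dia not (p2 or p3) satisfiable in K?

1. (Box p2 and Dia not p2) and Dia not (p2 or p3), 0
2. Box p2 and Dia not p2, 0
3. Dia not (p2 or p3), 0
4. Box p2, 0
5. Dia not p2, 0
6. not (p2 or p3), 1
7. not p2, 1
8. not p3, 1
9. p2, 1
Accessibility: 0R1
Branch closes: p2 and not p2 both at 1.
All branches of the tableau close; one closing branch shown above.

No, unsatisfiable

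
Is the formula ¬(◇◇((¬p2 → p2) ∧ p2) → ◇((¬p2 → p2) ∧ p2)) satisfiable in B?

Satisfiable

1. ¬(◇◇((¬p2 → p2) ∧ p2) → ◇((¬p2 → p2) ∧ p2)), u
2. ◇◇((¬p2 → p2) ∧ p2), u
3. ¬◇((¬p2 → p2) ∧ p2), u
4. ¬((¬p2 → p2) ∧ p2), u
5. ¬p2, u
6. ◇((¬p2 → p2) ∧ p2), v
7. ¬((¬p2 → p2) ∧ p2), v
8. ¬p2, v
9. (¬p2 → p2) ∧ p2, w
10. ¬p2 → p2, w
11. p2, w
Accessibility: uRu, uRv, vRu, vRv, vRw, wRv, wRw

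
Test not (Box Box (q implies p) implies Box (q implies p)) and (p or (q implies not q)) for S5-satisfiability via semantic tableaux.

No, unsatisfiable

1. not (Box Box (q implies p) implies Box (q implies p)) and (p or (q implies not q)), 0
2. not (Box Box (q implies p) implies Box (q implies p)), 0   [and-rule on 1]
3. p or (q implies not q), 0   [and-rule on 1]
4. Box Box (q implies p), 0   [neg-implies-rule on 2]
5. not Box (q implies p), 0   [neg-implies-rule on 2]
6. Box (q implies p), 0   [Box-rule on 4 via 0R0]
7. q implies p, 0   [Box-rule on 6 via 0R0]
8. q implies not q, 0   [or-rule on 3 (branches; this branch)]
9. p, 0   [implies-rule on 7 (branches; this branch)]
10. not q, 0   [implies-rule on 8 (branches; this branch)]
11. not (q implies p), 1   [neg-Box-rule on 5: fresh world 1, 0R1]
12. q, 1   [neg-implies-rule on 11]
13. not p, 1   [neg-implies-rule on 11]
14. Box (q implies p), 1   [Box-rule on 4 via 0R1]
15. q implies p, 1   [Box-rule on 6 via 0R1]
16. p, 1   [implies-rule on 15 (branches; this branch)]
Accessibility: 0R0, 0R1, 1R0, 1R1
Branch closes: p and not p both at 1.
All branches of the tableau close; one closing branch shown above.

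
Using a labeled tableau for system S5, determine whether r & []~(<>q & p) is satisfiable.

1. r & []~(<>q & p), 0
2. r, 0
3. []~(<>q & p), 0
4. ~(<>q & p), 0
5. ~p, 0
Accessibility: 0R0

Satisfiable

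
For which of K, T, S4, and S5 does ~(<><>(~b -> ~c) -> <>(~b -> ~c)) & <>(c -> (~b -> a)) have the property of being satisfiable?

S4-tableau for the formula:
1. ~(<><>(~b -> ~c) -> <>(~b -> ~c)) & <>(c -> (~b -> a)), 0
2. ~(<><>(~b -> ~c) -> <>(~b -> ~c)), 0   [&-rule on 1]
3. <>(c -> (~b -> a)), 0   [&-rule on 1]
4. <><>(~b -> ~c), 0   [~->-rule on 2]
5. ~<>(~b -> ~c), 0   [~->-rule on 2]
6. ~(~b -> ~c), 0   [~<>-rule on 5 via 0R0]
7. ~b, 0   [~->-rule on 6]
8. c, 0   [~->-rule on 6]
9. c -> (~b -> a), 1   [<>-rule on 3: fresh world 1, 0R1]
10. ~(~b -> ~c), 1   [~<>-rule on 5 via 0R1]
11. ~b, 1   [~->-rule on 10]
12. c, 1   [~->-rule on 10]
13. ~b -> a, 1   [->-rule on 9 (branches; this branch)]
14. a, 1   [->-rule on 13 (branches; this branch)]
15. <>(~b -> ~c), 2   [<>-rule on 4: fresh world 2, 0R2]
16. ~(~b -> ~c), 2   [~<>-rule on 5 via 0R2]
17. ~b, 2   [~->-rule on 16]
18. c, 2   [~->-rule on 16]
19. ~b -> ~c, 3   [<>-rule on 15: fresh world 3, 2R3]
20. ~(~b -> ~c), 3   [~<>-rule on 5 via 0R3]
21. ~b, 3   [~->-rule on 20]
22. c, 3   [~->-rule on 20]
23. ~c, 3   [->-rule on 19 (branches; this branch)]
Accessibility: 0R0, 0R1, 0R2, 0R3, 1R1, 2R2, 2R3, 3R3
Branch closes: c and ~c both at 3.
Every branch closes (one shown): unsatisfiable in S4, hence also in S5 (every S5-frame is an S4-frame).
T-tableau for the formula:
1. ~(<><>(~b -> ~c) -> <>(~b -> ~c)) & <>(c -> (~b -> a)), 0
2. ~(<><>(~b -> ~c) -> <>(~b -> ~c)), 0   [&-rule on 1]
3. <>(c -> (~b -> a)), 0   [&-rule on 1]
4. <><>(~b -> ~c), 0   [~->-rule on 2]
5. ~<>(~b -> ~c), 0   [~->-rule on 2]
6. ~(~b -> ~c), 0   [~<>-rule on 5 via 0R0]
7. ~b, 0   [~->-rule on 6]
8. c, 0   [~->-rule on 6]
9. c -> (~b -> a), 1   [<>-rule on 3: fresh world 1, 0R1]
10. ~(~b -> ~c), 1   [~<>-rule on 5 via 0R1]
11. ~b, 1   [~->-rule on 10]
12. c, 1   [~->-rule on 10]
13. ~b -> a, 1   [->-rule on 9 (branches; this branch)]
14. a, 1   [->-rule on 13 (branches; this branch)]
15. <>(~b -> ~c), 2   [<>-rule on 4: fresh world 2, 0R2]
16. ~(~b -> ~c), 2   [~<>-rule on 5 via 0R2]
17. ~b, 2   [~->-rule on 16]
18. c, 2   [~->-rule on 16]
19. ~b -> ~c, 3   [<>-rule on 15: fresh world 3, 2R3]
20. ~c, 3   [->-rule on 19 (branches; this branch)]
Accessibility: 0R0, 0R1, 0R2, 1R1, 2R2, 2R3, 3R3
Complete open branch: satisfiable in T, hence also in K (this T-model is also a K-model).

K, T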